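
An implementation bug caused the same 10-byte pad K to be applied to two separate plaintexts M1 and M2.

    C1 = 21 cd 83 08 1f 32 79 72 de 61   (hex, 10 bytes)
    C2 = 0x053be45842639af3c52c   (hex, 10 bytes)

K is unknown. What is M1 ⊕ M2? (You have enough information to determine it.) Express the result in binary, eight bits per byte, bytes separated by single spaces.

00100100 11110110 01100111 01010000 01011101 01010001 11100011 10000001 00011011 01001101

C1 ⊕ C2 = (M1 ⊕ K) ⊕ (M2 ⊕ K) = M1 ⊕ M2 — the shared key cancels under XOR.
21 XOR 05 = 24
cd XOR 3b = f6
83 XOR e4 = 67
08 XOR 58 = 50
1f XOR 42 = 5d
32 XOR 63 = 51
79 XOR 9a = e3
72 XOR f3 = 81
de XOR c5 = 1b
61 XOR 2c = 4d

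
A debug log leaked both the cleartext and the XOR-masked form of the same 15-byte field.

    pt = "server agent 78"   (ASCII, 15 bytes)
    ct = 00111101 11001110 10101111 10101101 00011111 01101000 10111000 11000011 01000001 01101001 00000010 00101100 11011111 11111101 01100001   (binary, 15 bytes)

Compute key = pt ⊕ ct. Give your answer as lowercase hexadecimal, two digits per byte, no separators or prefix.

Since ct = pt ⊕ key, XORing both sides with pt gives key = pt ⊕ ct.
115 ^  61 =  78
101 ^ 206 = 171
114 ^ 175 = 221
118 ^ 173 = 219
101 ^  31 = 122
114 ^ 104 =  26
 32 ^ 184 = 152
 97 ^ 195 = 162
103 ^  65 =  38
101 ^ 105 =  12
110 ^   2 = 108
116 ^  44 =  88
 32 ^ 223 = 255
 55 ^ 253 = 202
 56 ^  97 =  89

4eabdddb7a1a98a2260c6c58ffca59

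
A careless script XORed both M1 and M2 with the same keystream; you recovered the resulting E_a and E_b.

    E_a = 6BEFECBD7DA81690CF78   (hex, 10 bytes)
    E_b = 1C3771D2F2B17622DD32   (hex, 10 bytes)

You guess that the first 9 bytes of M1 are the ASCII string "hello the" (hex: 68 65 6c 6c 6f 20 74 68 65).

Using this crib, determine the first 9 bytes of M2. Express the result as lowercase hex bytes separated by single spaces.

1f bd f1 03 e0 39 14 da 77

First, E_a ⊕ E_b = (M1 ⊕ K) ⊕ (M2 ⊕ K) = M1 ⊕ M2, so the key drops out. Then M2 = (M1 ⊕ M2) ⊕ M1 over the first 9 bytes.
byte 0: (6b ⊕ 1c) ⊕ 68 = 77 ⊕ 68 = 1f
byte 1: (ef ⊕ 37) ⊕ 65 = d8 ⊕ 65 = bd
byte 2: (ec ⊕ 71) ⊕ 6c = 9d ⊕ 6c = f1
byte 3: (bd ⊕ d2) ⊕ 6c = 6f ⊕ 6c = 03
byte 4: (7d ⊕ f2) ⊕ 6f = 8f ⊕ 6f = e0
byte 5: (a8 ⊕ b1) ⊕ 20 = 19 ⊕ 20 = 39
byte 6: (16 ⊕ 76) ⊕ 74 = 60 ⊕ 74 = 14
byte 7: (90 ⊕ 22) ⊕ 68 = b2 ⊕ 68 = da
byte 8: (cf ⊕ dd) ⊕ 65 = 12 ⊕ 65 = 77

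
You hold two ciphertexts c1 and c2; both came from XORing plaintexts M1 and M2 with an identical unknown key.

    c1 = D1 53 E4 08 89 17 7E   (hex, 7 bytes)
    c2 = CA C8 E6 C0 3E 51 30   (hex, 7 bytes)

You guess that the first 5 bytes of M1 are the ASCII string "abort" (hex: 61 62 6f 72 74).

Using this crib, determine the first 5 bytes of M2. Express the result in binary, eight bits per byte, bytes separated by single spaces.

First, c1 ⊕ c2 = (M1 ⊕ K) ⊕ (M2 ⊕ K) = M1 ⊕ M2, so the key drops out. Then M2 = (M1 ⊕ M2) ⊕ M1 over the first 5 bytes.
byte 0: (d1 xor ca) xor 61 = 1b xor 61 = 7a
byte 1: (53 xor c8) xor 62 = 9b xor 62 = f9
byte 2: (e4 xor e6) xor 6f = 02 xor 6f = 6d
byte 3: (08 xor c0) xor 72 = c8 xor 72 = ba
byte 4: (89 xor 3e) xor 74 = b7 xor 74 = c3

01111010 11111001 01101101 10111010 11000011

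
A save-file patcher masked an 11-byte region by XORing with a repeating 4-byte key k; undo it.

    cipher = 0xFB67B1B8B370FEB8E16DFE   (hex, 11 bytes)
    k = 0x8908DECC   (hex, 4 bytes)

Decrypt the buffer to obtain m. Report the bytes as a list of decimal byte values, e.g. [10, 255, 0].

The 4-byte key repeats, so the effective keystream is 89 08 de cc 89 08 de cc 89 08 de.
byte 0: fb XOR 89 = 72
byte 1: 67 XOR 08 = 6f
byte 2: b1 XOR de = 6f
byte 3: b8 XOR cc = 74
byte 4: b3 XOR 89 = 3a
byte 5: 70 XOR 08 = 78
byte 6: fe XOR de = 20
byte 7: b8 XOR cc = 74
byte 8: e1 XOR 89 = 68
byte 9: 6d XOR 08 = 65
byte 10: fe XOR de = 20

[114, 111, 111, 116, 58, 120, 32, 116, 104, 101, 32]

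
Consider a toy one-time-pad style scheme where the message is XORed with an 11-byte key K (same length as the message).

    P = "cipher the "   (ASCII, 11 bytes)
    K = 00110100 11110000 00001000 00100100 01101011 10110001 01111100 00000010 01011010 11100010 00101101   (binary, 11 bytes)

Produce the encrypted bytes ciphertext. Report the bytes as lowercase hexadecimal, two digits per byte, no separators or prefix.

XOR is its own inverse, so applying the key byte-wise gives the result directly.
byte 0:  99 xor  52 =  87
byte 1: 105 xor 240 = 153
byte 2: 112 xor   8 = 120
byte 3: 104 xor  36 =  76
byte 4: 101 xor 107 =  14
byte 5: 114 xor 177 = 195
byte 6:  32 xor 124 =  92
byte 7: 116 xor   2 = 118
byte 8: 104 xor  90 =  50
byte 9: 101 xor 226 = 135
byte 10:  32 xor  45 =  13

5799784c0ec35c7632870d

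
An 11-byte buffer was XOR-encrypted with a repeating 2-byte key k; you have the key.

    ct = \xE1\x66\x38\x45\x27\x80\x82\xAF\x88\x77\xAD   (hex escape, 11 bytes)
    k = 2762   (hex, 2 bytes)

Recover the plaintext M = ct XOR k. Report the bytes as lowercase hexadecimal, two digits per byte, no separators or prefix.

c6041f2700e2a5cdaf158a

The 2-byte key repeats, so the effective keystream is 27 62 27 62 27 62 27 62 27 62 27.
byte 0: e1 xor 27 = c6
byte 1: 66 xor 62 = 04
byte 2: 38 xor 27 = 1f
byte 3: 45 xor 62 = 27
byte 4: 27 xor 27 = 00
byte 5: 80 xor 62 = e2
byte 6: 82 xor 27 = a5
byte 7: af xor 62 = cd
byte 8: 88 xor 27 = af
byte 9: 77 xor 62 = 15
byte 10: ad xor 27 = 8a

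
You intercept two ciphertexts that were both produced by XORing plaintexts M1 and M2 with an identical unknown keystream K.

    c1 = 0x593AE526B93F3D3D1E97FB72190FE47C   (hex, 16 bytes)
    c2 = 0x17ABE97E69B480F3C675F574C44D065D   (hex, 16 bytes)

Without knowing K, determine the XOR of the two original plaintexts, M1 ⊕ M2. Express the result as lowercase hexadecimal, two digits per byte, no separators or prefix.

4e910c58d08bbdced8e20e06dd42e221

c1 ⊕ c2 = (M1 ⊕ K) ⊕ (M2 ⊕ K) = M1 ⊕ M2 — the shared key cancels under XOR.
 89 xor  23 =  78
 58 xor 171 = 145
229 xor 233 =  12
 38 xor 126 =  88
185 xor 105 = 208
 63 xor 180 = 139
 61 xor 128 = 189
 61 xor 243 = 206
 30 xor 198 = 216
151 xor 117 = 226
251 xor 245 =  14
114 xor 116 =   6
 25 xor 196 = 221
 15 xor  77 =  66
228 xor   6 = 226
124 xor  93 =  33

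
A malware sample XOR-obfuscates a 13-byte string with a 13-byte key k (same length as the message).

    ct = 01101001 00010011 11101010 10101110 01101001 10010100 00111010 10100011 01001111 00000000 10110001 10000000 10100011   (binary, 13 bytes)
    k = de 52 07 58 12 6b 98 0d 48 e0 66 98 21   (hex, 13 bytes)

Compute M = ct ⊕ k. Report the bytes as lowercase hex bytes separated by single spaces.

b7 41 ed f6 7b ff a2 ae 07 e0 d7 18 82

69 ^ de = b7
13 ^ 52 = 41
ea ^ 07 = ed
ae ^ 58 = f6
69 ^ 12 = 7b
94 ^ 6b = ff
3a ^ 98 = a2
a3 ^ 0d = ae
4f ^ 48 = 07
00 ^ e0 = e0
b1 ^ 66 = d7
80 ^ 98 = 18
a3 ^ 21 = 82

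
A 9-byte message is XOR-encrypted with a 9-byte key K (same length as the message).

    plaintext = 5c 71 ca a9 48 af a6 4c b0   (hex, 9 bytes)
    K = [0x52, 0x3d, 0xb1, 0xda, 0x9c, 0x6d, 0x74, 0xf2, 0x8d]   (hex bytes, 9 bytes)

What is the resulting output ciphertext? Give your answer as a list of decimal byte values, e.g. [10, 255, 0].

[14, 76, 123, 115, 212, 194, 210, 190, 61]

 92 xor  82 =  14
113 xor  61 =  76
202 xor 177 = 123
169 xor 218 = 115
 72 xor 156 = 212
175 xor 109 = 194
166 xor 116 = 210
 76 xor 242 = 190
176 xor 141 =  61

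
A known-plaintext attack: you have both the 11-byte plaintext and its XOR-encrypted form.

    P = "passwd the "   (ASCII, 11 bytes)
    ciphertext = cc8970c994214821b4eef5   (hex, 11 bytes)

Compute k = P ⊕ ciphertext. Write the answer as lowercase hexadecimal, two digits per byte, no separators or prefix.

Since ciphertext = P ⊕ k, XORing both sides with P gives k = P ⊕ ciphertext.
70 xor cc = bc
61 xor 89 = e8
73 xor 70 = 03
73 xor c9 = ba
77 xor 94 = e3
64 xor 21 = 45
20 xor 48 = 68
74 xor 21 = 55
68 xor b4 = dc
65 xor ee = 8b
20 xor f5 = d5

bce803bae3456855dc8bd5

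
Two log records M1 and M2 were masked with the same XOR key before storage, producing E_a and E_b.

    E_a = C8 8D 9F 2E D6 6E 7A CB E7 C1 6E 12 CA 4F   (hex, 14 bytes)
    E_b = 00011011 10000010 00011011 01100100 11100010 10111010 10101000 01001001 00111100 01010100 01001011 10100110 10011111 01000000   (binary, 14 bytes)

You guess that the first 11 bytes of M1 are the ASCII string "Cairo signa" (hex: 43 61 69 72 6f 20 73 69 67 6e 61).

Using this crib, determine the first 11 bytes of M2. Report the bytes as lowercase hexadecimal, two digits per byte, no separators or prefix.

906eed385bf4a1ebbcfb44

First, E_a ⊕ E_b = (M1 ⊕ K) ⊕ (M2 ⊕ K) = M1 ⊕ M2, so the key drops out. Then M2 = (M1 ⊕ M2) ⊕ M1 over the first 11 bytes.
byte 0: (c8 ^ 1b) ^ 43 = d3 ^ 43 = 90
byte 1: (8d ^ 82) ^ 61 = 0f ^ 61 = 6e
byte 2: (9f ^ 1b) ^ 69 = 84 ^ 69 = ed
byte 3: (2e ^ 64) ^ 72 = 4a ^ 72 = 38
byte 4: (d6 ^ e2) ^ 6f = 34 ^ 6f = 5b
byte 5: (6e ^ ba) ^ 20 = d4 ^ 20 = f4
byte 6: (7a ^ a8) ^ 73 = d2 ^ 73 = a1
byte 7: (cb ^ 49) ^ 69 = 82 ^ 69 = eb
byte 8: (e7 ^ 3c) ^ 67 = db ^ 67 = bc
byte 9: (c1 ^ 54) ^ 6e = 95 ^ 6e = fb
byte 10: (6e ^ 4b) ^ 61 = 25 ^ 61 = 44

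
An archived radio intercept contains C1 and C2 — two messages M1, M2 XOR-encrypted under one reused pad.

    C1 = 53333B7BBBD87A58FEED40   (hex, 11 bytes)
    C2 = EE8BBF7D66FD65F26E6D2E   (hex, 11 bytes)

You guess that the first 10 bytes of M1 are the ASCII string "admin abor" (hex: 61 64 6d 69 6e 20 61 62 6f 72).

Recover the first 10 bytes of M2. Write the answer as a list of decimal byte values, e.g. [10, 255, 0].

First, C1 ⊕ C2 = (M1 ⊕ K) ⊕ (M2 ⊕ K) = M1 ⊕ M2, so the key drops out. Then M2 = (M1 ⊕ M2) ⊕ M1 over the first 10 bytes.
byte 0: (53 ^ ee) ^ 61 = bd ^ 61 = dc
byte 1: (33 ^ 8b) ^ 64 = b8 ^ 64 = dc
byte 2: (3b ^ bf) ^ 6d = 84 ^ 6d = e9
byte 3: (7b ^ 7d) ^ 69 = 06 ^ 69 = 6f
byte 4: (bb ^ 66) ^ 6e = dd ^ 6e = b3
byte 5: (d8 ^ fd) ^ 20 = 25 ^ 20 = 05
byte 6: (7a ^ 65) ^ 61 = 1f ^ 61 = 7e
byte 7: (58 ^ f2) ^ 62 = aa ^ 62 = c8
byte 8: (fe ^ 6e) ^ 6f = 90 ^ 6f = ff
byte 9: (ed ^ 6d) ^ 72 = 80 ^ 72 = f2

[220, 220, 233, 111, 179, 5, 126, 200, 255, 242]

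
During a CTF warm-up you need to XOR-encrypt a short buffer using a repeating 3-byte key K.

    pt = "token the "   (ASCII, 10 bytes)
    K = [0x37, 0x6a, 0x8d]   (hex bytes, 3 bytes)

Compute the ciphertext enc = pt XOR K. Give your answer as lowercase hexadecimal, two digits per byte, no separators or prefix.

The 3-byte key repeats, so the effective keystream is 37 6a 8d 37 6a 8d 37 6a 8d 37.
byte 0: 01110100 XOR 00110111 = 01000011
byte 1: 01101111 XOR 01101010 = 00000101
byte 2: 01101011 XOR 10001101 = 11100110
byte 3: 01100101 XOR 00110111 = 01010010
byte 4: 01101110 XOR 01101010 = 00000100
byte 5: 00100000 XOR 10001101 = 10101101
byte 6: 01110100 XOR 00110111 = 01000011
byte 7: 01101000 XOR 01101010 = 00000010
byte 8: 01100101 XOR 10001101 = 11101000
byte 9: 00100000 XOR 00110111 = 00010111

4305e65204ad4302e817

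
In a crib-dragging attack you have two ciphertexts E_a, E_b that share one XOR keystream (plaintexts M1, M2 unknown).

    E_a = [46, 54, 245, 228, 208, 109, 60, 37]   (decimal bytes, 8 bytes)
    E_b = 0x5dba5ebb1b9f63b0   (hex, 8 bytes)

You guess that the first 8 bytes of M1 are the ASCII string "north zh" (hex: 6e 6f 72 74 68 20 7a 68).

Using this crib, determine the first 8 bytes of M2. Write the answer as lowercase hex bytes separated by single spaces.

1d e3 d9 2b a3 d2 25 fd

First, E_a ⊕ E_b = (M1 ⊕ K) ⊕ (M2 ⊕ K) = M1 ⊕ M2, so the key drops out. Then M2 = (M1 ⊕ M2) ⊕ M1 over the first 8 bytes.
byte 0: (2e ⊕ 5d) ⊕ 6e = 73 ⊕ 6e = 1d
byte 1: (36 ⊕ ba) ⊕ 6f = 8c ⊕ 6f = e3
byte 2: (f5 ⊕ 5e) ⊕ 72 = ab ⊕ 72 = d9
byte 3: (e4 ⊕ bb) ⊕ 74 = 5f ⊕ 74 = 2b
byte 4: (d0 ⊕ 1b) ⊕ 68 = cb ⊕ 68 = a3
byte 5: (6d ⊕ 9f) ⊕ 20 = f2 ⊕ 20 = d2
byte 6: (3c ⊕ 63) ⊕ 7a = 5f ⊕ 7a = 25
byte 7: (25 ⊕ b0) ⊕ 68 = 95 ⊕ 68 = fd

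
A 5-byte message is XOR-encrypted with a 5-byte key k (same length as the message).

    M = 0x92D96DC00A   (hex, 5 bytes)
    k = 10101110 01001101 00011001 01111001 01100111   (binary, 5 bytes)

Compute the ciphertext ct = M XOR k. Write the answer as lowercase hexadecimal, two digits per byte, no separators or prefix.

3c9474b96d

XOR is its own inverse, so applying the key byte-wise gives the result directly.
byte 0: 92 ⊕ ae = 3c
byte 1: d9 ⊕ 4d = 94
byte 2: 6d ⊕ 19 = 74
byte 3: c0 ⊕ 79 = b9
byte 4: 0a ⊕ 67 = 6d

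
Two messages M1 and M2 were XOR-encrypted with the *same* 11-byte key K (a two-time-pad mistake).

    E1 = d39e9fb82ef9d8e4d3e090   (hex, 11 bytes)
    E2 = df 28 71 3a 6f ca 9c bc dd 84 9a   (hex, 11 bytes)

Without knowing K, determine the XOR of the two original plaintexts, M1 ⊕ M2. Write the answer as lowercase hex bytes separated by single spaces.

E1 ⊕ E2 = (M1 ⊕ K) ⊕ (M2 ⊕ K) = M1 ⊕ M2 — the shared key cancels under XOR.
d3 xor df = 0c
9e xor 28 = b6
9f xor 71 = ee
b8 xor 3a = 82
2e xor 6f = 41
f9 xor ca = 33
d8 xor 9c = 44
e4 xor bc = 58
d3 xor dd = 0e
e0 xor 84 = 64
90 xor 9a = 0a

0c b6 ee 82 41 33 44 58 0e 64 0a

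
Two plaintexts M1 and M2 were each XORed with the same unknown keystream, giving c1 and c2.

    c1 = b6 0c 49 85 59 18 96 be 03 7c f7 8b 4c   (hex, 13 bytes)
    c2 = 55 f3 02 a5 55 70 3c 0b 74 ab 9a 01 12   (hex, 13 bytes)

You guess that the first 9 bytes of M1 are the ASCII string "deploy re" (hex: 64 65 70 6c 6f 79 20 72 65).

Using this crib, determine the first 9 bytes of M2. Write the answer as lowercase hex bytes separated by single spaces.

87 9a 3b 4c 63 11 8a c7 12

First, c1 ⊕ c2 = (M1 ⊕ K) ⊕ (M2 ⊕ K) = M1 ⊕ M2, so the key drops out. Then M2 = (M1 ⊕ M2) ⊕ M1 over the first 9 bytes.
byte 0: (b6 ^ 55) ^ 64 = e3 ^ 64 = 87
byte 1: (0c ^ f3) ^ 65 = ff ^ 65 = 9a
byte 2: (49 ^ 02) ^ 70 = 4b ^ 70 = 3b
byte 3: (85 ^ a5) ^ 6c = 20 ^ 6c = 4c
byte 4: (59 ^ 55) ^ 6f = 0c ^ 6f = 63
byte 5: (18 ^ 70) ^ 79 = 68 ^ 79 = 11
byte 6: (96 ^ 3c) ^ 20 = aa ^ 20 = 8a
byte 7: (be ^ 0b) ^ 72 = b5 ^ 72 = c7
byte 8: (03 ^ 74) ^ 65 = 77 ^ 65 = 12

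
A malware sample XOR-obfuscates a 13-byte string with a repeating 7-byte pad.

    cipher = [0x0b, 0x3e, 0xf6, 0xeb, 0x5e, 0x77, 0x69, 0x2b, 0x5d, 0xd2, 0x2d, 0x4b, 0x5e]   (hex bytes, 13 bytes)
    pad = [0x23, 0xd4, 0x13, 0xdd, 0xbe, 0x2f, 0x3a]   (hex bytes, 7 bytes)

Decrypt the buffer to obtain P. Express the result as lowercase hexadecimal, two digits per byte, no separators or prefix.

The 7-byte key repeats, so the effective keystream is 23 d4 13 dd be 2f 3a 23 d4 13 dd be 2f.
byte 0: 0b ^ 23 = 28
byte 1: 3e ^ d4 = ea
byte 2: f6 ^ 13 = e5
byte 3: eb ^ dd = 36
byte 4: 5e ^ be = e0
byte 5: 77 ^ 2f = 58
byte 6: 69 ^ 3a = 53
byte 7: 2b ^ 23 = 08
byte 8: 5d ^ d4 = 89
byte 9: d2 ^ 13 = c1
byte 10: 2d ^ dd = f0
byte 11: 4b ^ be = f5
byte 12: 5e ^ 2f = 71

28eae536e058530889c1f0f571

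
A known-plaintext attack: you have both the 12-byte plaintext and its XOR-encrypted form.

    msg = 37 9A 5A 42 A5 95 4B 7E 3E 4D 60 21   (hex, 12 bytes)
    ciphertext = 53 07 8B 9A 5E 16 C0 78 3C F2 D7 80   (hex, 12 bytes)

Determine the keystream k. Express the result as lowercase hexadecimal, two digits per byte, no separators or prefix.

Since ciphertext = msg ⊕ k, XORing both sides with msg gives k = msg ⊕ ciphertext.
37 xor 53 = 64
9a xor 07 = 9d
5a xor 8b = d1
42 xor 9a = d8
a5 xor 5e = fb
95 xor 16 = 83
4b xor c0 = 8b
7e xor 78 = 06
3e xor 3c = 02
4d xor f2 = bf
60 xor d7 = b7
21 xor 80 = a1

649dd1d8fb838b0602bfb7a1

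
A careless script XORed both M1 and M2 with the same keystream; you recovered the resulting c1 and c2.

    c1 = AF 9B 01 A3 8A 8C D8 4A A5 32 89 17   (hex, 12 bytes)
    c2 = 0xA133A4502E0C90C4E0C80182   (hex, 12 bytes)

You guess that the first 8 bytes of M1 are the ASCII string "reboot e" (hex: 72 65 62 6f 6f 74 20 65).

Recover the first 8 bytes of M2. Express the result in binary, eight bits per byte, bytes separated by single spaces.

First, c1 ⊕ c2 = (M1 ⊕ K) ⊕ (M2 ⊕ K) = M1 ⊕ M2, so the key drops out. Then M2 = (M1 ⊕ M2) ⊕ M1 over the first 8 bytes.
byte 0: (af XOR a1) XOR 72 = 0e XOR 72 = 7c
byte 1: (9b XOR 33) XOR 65 = a8 XOR 65 = cd
byte 2: (01 XOR a4) XOR 62 = a5 XOR 62 = c7
byte 3: (a3 XOR 50) XOR 6f = f3 XOR 6f = 9c
byte 4: (8a XOR 2e) XOR 6f = a4 XOR 6f = cb
byte 5: (8c XOR 0c) XOR 74 = 80 XOR 74 = f4
byte 6: (d8 XOR 90) XOR 20 = 48 XOR 20 = 68
byte 7: (4a XOR c4) XOR 65 = 8e XOR 65 = eb

01111100 11001101 11000111 10011100 11001011 11110100 01101000 11101011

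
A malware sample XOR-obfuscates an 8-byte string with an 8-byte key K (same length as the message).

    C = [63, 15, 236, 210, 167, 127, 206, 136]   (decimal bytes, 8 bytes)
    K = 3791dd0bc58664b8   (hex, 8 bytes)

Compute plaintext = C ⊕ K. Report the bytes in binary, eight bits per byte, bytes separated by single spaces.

00001000 10011110 00110001 11011001 01100010 11111001 10101010 00110000

byte 0:  63 ⊕  55 =   8
byte 1:  15 ⊕ 145 = 158
byte 2: 236 ⊕ 221 =  49
byte 3: 210 ⊕  11 = 217
byte 4: 167 ⊕ 197 =  98
byte 5: 127 ⊕ 134 = 249
byte 6: 206 ⊕ 100 = 170
byte 7: 136 ⊕ 184 =  48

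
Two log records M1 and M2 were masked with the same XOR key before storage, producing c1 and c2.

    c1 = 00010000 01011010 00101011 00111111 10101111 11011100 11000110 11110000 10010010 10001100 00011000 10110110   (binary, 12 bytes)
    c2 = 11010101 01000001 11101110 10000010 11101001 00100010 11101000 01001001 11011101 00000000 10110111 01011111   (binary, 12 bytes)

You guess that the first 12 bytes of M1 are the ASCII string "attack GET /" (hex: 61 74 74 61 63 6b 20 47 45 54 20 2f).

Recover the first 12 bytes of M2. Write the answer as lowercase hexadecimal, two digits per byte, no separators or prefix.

a46fb1dc25950efe0ad88fc6

First, c1 ⊕ c2 = (M1 ⊕ K) ⊕ (M2 ⊕ K) = M1 ⊕ M2, so the key drops out. Then M2 = (M1 ⊕ M2) ⊕ M1 over the first 12 bytes.
byte 0: (10 xor d5) xor 61 = c5 xor 61 = a4
byte 1: (5a xor 41) xor 74 = 1b xor 74 = 6f
byte 2: (2b xor ee) xor 74 = c5 xor 74 = b1
byte 3: (3f xor 82) xor 61 = bd xor 61 = dc
byte 4: (af xor e9) xor 63 = 46 xor 63 = 25
byte 5: (dc xor 22) xor 6b = fe xor 6b = 95
byte 6: (c6 xor e8) xor 20 = 2e xor 20 = 0e
byte 7: (f0 xor 49) xor 47 = b9 xor 47 = fe
byte 8: (92 xor dd) xor 45 = 4f xor 45 = 0a
byte 9: (8c xor 00) xor 54 = 8c xor 54 = d8
byte 10: (18 xor b7) xor 20 = af xor 20 = 8f
byte 11: (b6 xor 5f) xor 2f = e9 xor 2f = c6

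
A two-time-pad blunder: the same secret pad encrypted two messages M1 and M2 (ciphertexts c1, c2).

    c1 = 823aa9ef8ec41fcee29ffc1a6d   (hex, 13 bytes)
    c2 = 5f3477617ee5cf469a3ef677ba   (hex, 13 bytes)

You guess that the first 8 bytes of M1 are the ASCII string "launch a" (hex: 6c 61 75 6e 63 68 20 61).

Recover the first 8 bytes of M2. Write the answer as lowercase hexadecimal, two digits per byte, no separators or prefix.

First, c1 ⊕ c2 = (M1 ⊕ K) ⊕ (M2 ⊕ K) = M1 ⊕ M2, so the key drops out. Then M2 = (M1 ⊕ M2) ⊕ M1 over the first 8 bytes.
byte 0: (82 XOR 5f) XOR 6c = dd XOR 6c = b1
byte 1: (3a XOR 34) XOR 61 = 0e XOR 61 = 6f
byte 2: (a9 XOR 77) XOR 75 = de XOR 75 = ab
byte 3: (ef XOR 61) XOR 6e = 8e XOR 6e = e0
byte 4: (8e XOR 7e) XOR 63 = f0 XOR 63 = 93
byte 5: (c4 XOR e5) XOR 68 = 21 XOR 68 = 49
byte 6: (1f XOR cf) XOR 20 = d0 XOR 20 = f0
byte 7: (ce XOR 46) XOR 61 = 88 XOR 61 = e9

b16fabe09349f0e9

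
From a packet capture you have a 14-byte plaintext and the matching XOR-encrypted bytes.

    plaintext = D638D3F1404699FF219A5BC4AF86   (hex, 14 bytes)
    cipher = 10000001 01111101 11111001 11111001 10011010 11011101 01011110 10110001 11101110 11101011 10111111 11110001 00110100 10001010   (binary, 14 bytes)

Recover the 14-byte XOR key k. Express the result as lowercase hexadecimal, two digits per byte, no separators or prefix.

Since cipher = plaintext ⊕ k, XORing both sides with plaintext gives k = plaintext ⊕ cipher.
byte 0: 214 ⊕ 129 =  87
byte 1:  56 ⊕ 125 =  69
byte 2: 211 ⊕ 249 =  42
byte 3: 241 ⊕ 249 =   8
byte 4:  64 ⊕ 154 = 218
byte 5:  70 ⊕ 221 = 155
byte 6: 153 ⊕  94 = 199
byte 7: 255 ⊕ 177 =  78
byte 8:  33 ⊕ 238 = 207
byte 9: 154 ⊕ 235 = 113
byte 10:  91 ⊕ 191 = 228
byte 11: 196 ⊕ 241 =  53
byte 12: 175 ⊕  52 = 155
byte 13: 134 ⊕ 138 =  12

57452a08da9bc74ecf71e4359b0c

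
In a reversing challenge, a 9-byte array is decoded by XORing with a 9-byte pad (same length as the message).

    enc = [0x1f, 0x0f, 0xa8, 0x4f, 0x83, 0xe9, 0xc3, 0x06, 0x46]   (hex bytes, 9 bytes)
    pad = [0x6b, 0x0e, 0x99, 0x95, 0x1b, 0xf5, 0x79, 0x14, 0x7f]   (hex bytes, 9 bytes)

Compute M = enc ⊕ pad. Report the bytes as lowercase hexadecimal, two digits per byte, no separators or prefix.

740131da981cba1239

XOR is its own inverse, so applying the key byte-wise gives the result directly.
1f ⊕ 6b = 74
0f ⊕ 0e = 01
a8 ⊕ 99 = 31
4f ⊕ 95 = da
83 ⊕ 1b = 98
e9 ⊕ f5 = 1c
c3 ⊕ 79 = ba
06 ⊕ 14 = 12
46 ⊕ 7f = 39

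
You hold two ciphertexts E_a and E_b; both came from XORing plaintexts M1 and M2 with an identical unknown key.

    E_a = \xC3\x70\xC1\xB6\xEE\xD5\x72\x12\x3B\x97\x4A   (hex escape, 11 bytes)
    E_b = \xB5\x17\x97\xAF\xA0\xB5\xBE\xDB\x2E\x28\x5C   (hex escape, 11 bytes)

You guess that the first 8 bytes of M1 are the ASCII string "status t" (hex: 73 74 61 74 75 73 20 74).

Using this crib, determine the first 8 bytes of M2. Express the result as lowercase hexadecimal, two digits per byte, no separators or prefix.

First, E_a ⊕ E_b = (M1 ⊕ K) ⊕ (M2 ⊕ K) = M1 ⊕ M2, so the key drops out. Then M2 = (M1 ⊕ M2) ⊕ M1 over the first 8 bytes.
byte 0: (c3 xor b5) xor 73 = 76 xor 73 = 05
byte 1: (70 xor 17) xor 74 = 67 xor 74 = 13
byte 2: (c1 xor 97) xor 61 = 56 xor 61 = 37
byte 3: (b6 xor af) xor 74 = 19 xor 74 = 6d
byte 4: (ee xor a0) xor 75 = 4e xor 75 = 3b
byte 5: (d5 xor b5) xor 73 = 60 xor 73 = 13
byte 6: (72 xor be) xor 20 = cc xor 20 = ec
byte 7: (12 xor db) xor 74 = c9 xor 74 = bd

0513376d3b13ecbd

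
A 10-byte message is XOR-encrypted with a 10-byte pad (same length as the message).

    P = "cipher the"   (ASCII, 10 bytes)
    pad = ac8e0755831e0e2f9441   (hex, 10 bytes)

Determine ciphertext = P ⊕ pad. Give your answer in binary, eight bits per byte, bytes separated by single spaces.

11001111 11100111 01110111 00111101 11100110 01101100 00101110 01011011 11111100 00100100

byte 0: 63 XOR ac = cf
byte 1: 69 XOR 8e = e7
byte 2: 70 XOR 07 = 77
byte 3: 68 XOR 55 = 3d
byte 4: 65 XOR 83 = e6
byte 5: 72 XOR 1e = 6c
byte 6: 20 XOR 0e = 2e
byte 7: 74 XOR 2f = 5b
byte 8: 68 XOR 94 = fc
byte 9: 65 XOR 41 = 24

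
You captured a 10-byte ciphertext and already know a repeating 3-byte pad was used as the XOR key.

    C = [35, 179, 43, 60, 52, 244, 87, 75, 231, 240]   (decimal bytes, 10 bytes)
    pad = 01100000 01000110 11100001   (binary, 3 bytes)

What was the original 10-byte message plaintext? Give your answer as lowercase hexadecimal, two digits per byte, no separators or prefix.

The 3-byte key repeats, so the effective keystream is 60 46 e1 60 46 e1 60 46 e1 60.
byte 0: 23 ⊕ 60 = 43
byte 1: b3 ⊕ 46 = f5
byte 2: 2b ⊕ e1 = ca
byte 3: 3c ⊕ 60 = 5c
byte 4: 34 ⊕ 46 = 72
byte 5: f4 ⊕ e1 = 15
byte 6: 57 ⊕ 60 = 37
byte 7: 4b ⊕ 46 = 0d
byte 8: e7 ⊕ e1 = 06
byte 9: f0 ⊕ 60 = 90

43f5ca5c7215370d0690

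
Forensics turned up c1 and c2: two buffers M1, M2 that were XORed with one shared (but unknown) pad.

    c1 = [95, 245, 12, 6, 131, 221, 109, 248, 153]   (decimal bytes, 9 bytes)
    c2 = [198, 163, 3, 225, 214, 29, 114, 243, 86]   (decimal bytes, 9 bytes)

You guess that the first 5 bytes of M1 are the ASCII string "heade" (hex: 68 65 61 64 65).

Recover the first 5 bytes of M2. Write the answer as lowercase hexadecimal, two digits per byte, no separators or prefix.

First, c1 ⊕ c2 = (M1 ⊕ K) ⊕ (M2 ⊕ K) = M1 ⊕ M2, so the key drops out. Then M2 = (M1 ⊕ M2) ⊕ M1 over the first 5 bytes.
byte 0: (5f XOR c6) XOR 68 = 99 XOR 68 = f1
byte 1: (f5 XOR a3) XOR 65 = 56 XOR 65 = 33
byte 2: (0c XOR 03) XOR 61 = 0f XOR 61 = 6e
byte 3: (06 XOR e1) XOR 64 = e7 XOR 64 = 83
byte 4: (83 XOR d6) XOR 65 = 55 XOR 65 = 30

f1336e8330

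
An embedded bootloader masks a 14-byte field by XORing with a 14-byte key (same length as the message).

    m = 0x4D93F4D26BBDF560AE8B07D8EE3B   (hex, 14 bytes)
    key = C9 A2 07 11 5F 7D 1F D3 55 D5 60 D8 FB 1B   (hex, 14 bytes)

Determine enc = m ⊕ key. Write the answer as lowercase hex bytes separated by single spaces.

XOR is its own inverse, so applying the key byte-wise gives the result directly.
4d XOR c9 = 84
93 XOR a2 = 31
f4 XOR 07 = f3
d2 XOR 11 = c3
6b XOR 5f = 34
bd XOR 7d = c0
f5 XOR 1f = ea
60 XOR d3 = b3
ae XOR 55 = fb
8b XOR d5 = 5e
07 XOR 60 = 67
d8 XOR d8 = 00
ee XOR fb = 15
3b XOR 1b = 20

84 31 f3 c3 34 c0 ea b3 fb 5e 67 00 15 20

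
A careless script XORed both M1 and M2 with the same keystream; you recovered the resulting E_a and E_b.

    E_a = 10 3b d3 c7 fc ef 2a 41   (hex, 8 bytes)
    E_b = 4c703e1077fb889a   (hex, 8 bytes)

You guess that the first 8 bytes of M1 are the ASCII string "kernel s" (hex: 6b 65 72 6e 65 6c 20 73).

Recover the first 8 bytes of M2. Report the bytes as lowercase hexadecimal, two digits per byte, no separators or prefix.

372e9fb9ee7882a8

First, E_a ⊕ E_b = (M1 ⊕ K) ⊕ (M2 ⊕ K) = M1 ⊕ M2, so the key drops out. Then M2 = (M1 ⊕ M2) ⊕ M1 over the first 8 bytes.
byte 0: (10 xor 4c) xor 6b = 5c xor 6b = 37
byte 1: (3b xor 70) xor 65 = 4b xor 65 = 2e
byte 2: (d3 xor 3e) xor 72 = ed xor 72 = 9f
byte 3: (c7 xor 10) xor 6e = d7 xor 6e = b9
byte 4: (fc xor 77) xor 65 = 8b xor 65 = ee
byte 5: (ef xor fb) xor 6c = 14 xor 6c = 78
byte 6: (2a xor 88) xor 20 = a2 xor 20 = 82
byte 7: (41 xor 9a) xor 73 = db xor 73 = a8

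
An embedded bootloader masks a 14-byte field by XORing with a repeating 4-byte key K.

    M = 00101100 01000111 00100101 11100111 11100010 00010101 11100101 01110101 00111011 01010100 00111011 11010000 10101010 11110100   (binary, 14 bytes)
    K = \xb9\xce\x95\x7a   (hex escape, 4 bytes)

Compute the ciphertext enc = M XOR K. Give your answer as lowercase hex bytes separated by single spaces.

The 4-byte key repeats, so the effective keystream is b9 ce 95 7a b9 ce 95 7a b9 ce 95 7a b9 ce.
byte 0: 2c xor b9 = 95
byte 1: 47 xor ce = 89
byte 2: 25 xor 95 = b0
byte 3: e7 xor 7a = 9d
byte 4: e2 xor b9 = 5b
byte 5: 15 xor ce = db
byte 6: e5 xor 95 = 70
byte 7: 75 xor 7a = 0f
byte 8: 3b xor b9 = 82
byte 9: 54 xor ce = 9a
byte 10: 3b xor 95 = ae
byte 11: d0 xor 7a = aa
byte 12: aa xor b9 = 13
byte 13: f4 xor ce = 3a

95 89 b0 9d 5b db 70 0f 82 9a ae aa 13 3a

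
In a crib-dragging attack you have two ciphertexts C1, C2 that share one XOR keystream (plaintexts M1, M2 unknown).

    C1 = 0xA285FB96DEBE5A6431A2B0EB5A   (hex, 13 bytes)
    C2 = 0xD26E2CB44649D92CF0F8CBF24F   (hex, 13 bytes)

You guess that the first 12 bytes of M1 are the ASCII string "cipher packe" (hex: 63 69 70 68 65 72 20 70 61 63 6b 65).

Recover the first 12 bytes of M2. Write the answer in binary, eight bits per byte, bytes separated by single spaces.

00010011 10000010 10100111 01001010 11111101 10000101 10100011 00111000 10100000 00111001 00010000 01111100

First, C1 ⊕ C2 = (M1 ⊕ K) ⊕ (M2 ⊕ K) = M1 ⊕ M2, so the key drops out. Then M2 = (M1 ⊕ M2) ⊕ M1 over the first 12 bytes.
byte 0: (a2 xor d2) xor 63 = 70 xor 63 = 13
byte 1: (85 xor 6e) xor 69 = eb xor 69 = 82
byte 2: (fb xor 2c) xor 70 = d7 xor 70 = a7
byte 3: (96 xor b4) xor 68 = 22 xor 68 = 4a
byte 4: (de xor 46) xor 65 = 98 xor 65 = fd
byte 5: (be xor 49) xor 72 = f7 xor 72 = 85
byte 6: (5a xor d9) xor 20 = 83 xor 20 = a3
byte 7: (64 xor 2c) xor 70 = 48 xor 70 = 38
byte 8: (31 xor f0) xor 61 = c1 xor 61 = a0
byte 9: (a2 xor f8) xor 63 = 5a xor 63 = 39
byte 10: (b0 xor cb) xor 6b = 7b xor 6b = 10
byte 11: (eb xor f2) xor 65 = 19 xor 65 = 7c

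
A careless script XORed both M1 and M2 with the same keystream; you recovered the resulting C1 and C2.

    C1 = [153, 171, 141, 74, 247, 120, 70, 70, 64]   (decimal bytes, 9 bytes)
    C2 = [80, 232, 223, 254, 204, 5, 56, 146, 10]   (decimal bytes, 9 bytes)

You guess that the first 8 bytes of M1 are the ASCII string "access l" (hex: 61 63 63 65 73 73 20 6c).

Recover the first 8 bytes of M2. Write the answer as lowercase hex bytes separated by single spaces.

a8 20 31 d1 48 0e 5e b8

First, C1 ⊕ C2 = (M1 ⊕ K) ⊕ (M2 ⊕ K) = M1 ⊕ M2, so the key drops out. Then M2 = (M1 ⊕ M2) ⊕ M1 over the first 8 bytes.
byte 0: (99 ⊕ 50) ⊕ 61 = c9 ⊕ 61 = a8
byte 1: (ab ⊕ e8) ⊕ 63 = 43 ⊕ 63 = 20
byte 2: (8d ⊕ df) ⊕ 63 = 52 ⊕ 63 = 31
byte 3: (4a ⊕ fe) ⊕ 65 = b4 ⊕ 65 = d1
byte 4: (f7 ⊕ cc) ⊕ 73 = 3b ⊕ 73 = 48
byte 5: (78 ⊕ 05) ⊕ 73 = 7d ⊕ 73 = 0e
byte 6: (46 ⊕ 38) ⊕ 20 = 7e ⊕ 20 = 5e
byte 7: (46 ⊕ 92) ⊕ 6c = d4 ⊕ 6c = b8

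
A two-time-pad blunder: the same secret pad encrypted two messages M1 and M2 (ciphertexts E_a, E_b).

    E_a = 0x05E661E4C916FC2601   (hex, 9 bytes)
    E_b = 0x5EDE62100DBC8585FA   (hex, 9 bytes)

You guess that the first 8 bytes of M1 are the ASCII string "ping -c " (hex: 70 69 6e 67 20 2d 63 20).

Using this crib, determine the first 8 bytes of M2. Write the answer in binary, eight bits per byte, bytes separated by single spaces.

First, E_a ⊕ E_b = (M1 ⊕ K) ⊕ (M2 ⊕ K) = M1 ⊕ M2, so the key drops out. Then M2 = (M1 ⊕ M2) ⊕ M1 over the first 8 bytes.
byte 0: (05 ⊕ 5e) ⊕ 70 = 5b ⊕ 70 = 2b
byte 1: (e6 ⊕ de) ⊕ 69 = 38 ⊕ 69 = 51
byte 2: (61 ⊕ 62) ⊕ 6e = 03 ⊕ 6e = 6d
byte 3: (e4 ⊕ 10) ⊕ 67 = f4 ⊕ 67 = 93
byte 4: (c9 ⊕ 0d) ⊕ 20 = c4 ⊕ 20 = e4
byte 5: (16 ⊕ bc) ⊕ 2d = aa ⊕ 2d = 87
byte 6: (fc ⊕ 85) ⊕ 63 = 79 ⊕ 63 = 1a
byte 7: (26 ⊕ 85) ⊕ 20 = a3 ⊕ 20 = 83

00101011 01010001 01101101 10010011 11100100 10000111 00011010 10000011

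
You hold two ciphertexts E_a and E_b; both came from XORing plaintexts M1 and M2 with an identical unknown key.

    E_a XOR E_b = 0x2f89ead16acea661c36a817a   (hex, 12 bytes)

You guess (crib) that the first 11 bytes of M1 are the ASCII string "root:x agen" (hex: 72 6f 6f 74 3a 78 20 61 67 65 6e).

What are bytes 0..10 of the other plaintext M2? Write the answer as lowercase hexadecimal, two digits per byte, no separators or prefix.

Since E_a ⊕ E_b = M1 ⊕ M2, XORing with the guessed M1 bytes yields the corresponding M2 bytes: M2 = (E_a ⊕ E_b) ⊕ M1.
byte 0: 2f xor 72 = 5d
byte 1: 89 xor 6f = e6
byte 2: ea xor 6f = 85
byte 3: d1 xor 74 = a5
byte 4: 6a xor 3a = 50
byte 5: ce xor 78 = b6
byte 6: a6 xor 20 = 86
byte 7: 61 xor 61 = 00
byte 8: c3 xor 67 = a4
byte 9: 6a xor 65 = 0f
byte 10: 81 xor 6e = ef

5de685a550b68600a40fef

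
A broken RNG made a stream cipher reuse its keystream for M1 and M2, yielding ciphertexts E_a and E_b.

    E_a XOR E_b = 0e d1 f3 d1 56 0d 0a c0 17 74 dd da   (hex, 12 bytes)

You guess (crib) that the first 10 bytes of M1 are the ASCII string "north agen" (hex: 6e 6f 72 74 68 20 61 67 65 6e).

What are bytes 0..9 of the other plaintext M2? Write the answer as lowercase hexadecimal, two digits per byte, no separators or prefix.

Since E_a ⊕ E_b = M1 ⊕ M2, XORing with the guessed M1 bytes yields the corresponding M2 bytes: M2 = (E_a ⊕ E_b) ⊕ M1.
0e XOR 6e = 60
d1 XOR 6f = be
f3 XOR 72 = 81
d1 XOR 74 = a5
56 XOR 68 = 3e
0d XOR 20 = 2d
0a XOR 61 = 6b
c0 XOR 67 = a7
17 XOR 65 = 72
74 XOR 6e = 1a

60be81a53e2d6ba7721a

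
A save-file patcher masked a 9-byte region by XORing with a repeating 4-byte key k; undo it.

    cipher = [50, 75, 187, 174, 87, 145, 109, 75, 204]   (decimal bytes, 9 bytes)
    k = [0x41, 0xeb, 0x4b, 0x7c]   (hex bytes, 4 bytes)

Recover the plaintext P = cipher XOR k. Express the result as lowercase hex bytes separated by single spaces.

The 4-byte key repeats, so the effective keystream is 41 eb 4b 7c 41 eb 4b 7c 41.
byte 0: 32 ^ 41 = 73
byte 1: 4b ^ eb = a0
byte 2: bb ^ 4b = f0
byte 3: ae ^ 7c = d2
byte 4: 57 ^ 41 = 16
byte 5: 91 ^ eb = 7a
byte 6: 6d ^ 4b = 26
byte 7: 4b ^ 7c = 37
byte 8: cc ^ 41 = 8d

73 a0 f0 d2 16 7a 26 37 8d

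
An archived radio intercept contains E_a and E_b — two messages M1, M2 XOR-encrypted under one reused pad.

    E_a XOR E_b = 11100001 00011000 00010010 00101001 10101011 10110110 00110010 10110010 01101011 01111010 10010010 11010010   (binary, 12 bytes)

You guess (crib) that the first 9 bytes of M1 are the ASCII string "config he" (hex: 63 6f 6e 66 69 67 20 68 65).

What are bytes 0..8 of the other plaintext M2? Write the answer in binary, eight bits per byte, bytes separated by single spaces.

10000010 01110111 01111100 01001111 11000010 11010001 00010010 11011010 00001110

Since E_a ⊕ E_b = M1 ⊕ M2, XORing with the guessed M1 bytes yields the corresponding M2 bytes: M2 = (E_a ⊕ E_b) ⊕ M1.
225 XOR  99 = 130
 24 XOR 111 = 119
 18 XOR 110 = 124
 41 XOR 102 =  79
171 XOR 105 = 194
182 XOR 103 = 209
 50 XOR  32 =  18
178 XOR 104 = 218
107 XOR 101 =  14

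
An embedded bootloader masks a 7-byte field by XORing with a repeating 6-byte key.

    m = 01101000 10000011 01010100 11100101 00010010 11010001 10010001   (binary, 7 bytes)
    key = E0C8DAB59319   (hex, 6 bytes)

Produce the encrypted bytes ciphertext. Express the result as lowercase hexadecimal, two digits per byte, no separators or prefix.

884b8e5081c871

The 6-byte key repeats, so the effective keystream is e0 c8 da b5 93 19 e0.
byte 0: 68 xor e0 = 88
byte 1: 83 xor c8 = 4b
byte 2: 54 xor da = 8e
byte 3: e5 xor b5 = 50
byte 4: 12 xor 93 = 81
byte 5: d1 xor 19 = c8
byte 6: 91 xor e0 = 71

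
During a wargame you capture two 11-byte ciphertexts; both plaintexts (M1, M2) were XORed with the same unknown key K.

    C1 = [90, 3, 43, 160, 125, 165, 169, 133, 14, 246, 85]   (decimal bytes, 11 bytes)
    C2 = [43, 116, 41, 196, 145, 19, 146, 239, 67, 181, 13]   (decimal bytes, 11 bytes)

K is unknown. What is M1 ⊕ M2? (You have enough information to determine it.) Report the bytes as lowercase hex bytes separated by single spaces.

71 77 02 64 ec b6 3b 6a 4d 43 58

C1 ⊕ C2 = (M1 ⊕ K) ⊕ (M2 ⊕ K) = M1 ⊕ M2 — the shared key cancels under XOR.
byte 0:  90 ⊕  43 = 113
byte 1:   3 ⊕ 116 = 119
byte 2:  43 ⊕  41 =   2
byte 3: 160 ⊕ 196 = 100
byte 4: 125 ⊕ 145 = 236
byte 5: 165 ⊕  19 = 182
byte 6: 169 ⊕ 146 =  59
byte 7: 133 ⊕ 239 = 106
byte 8:  14 ⊕  67 =  77
byte 9: 246 ⊕ 181 =  67
byte 10:  85 ⊕  13 =  88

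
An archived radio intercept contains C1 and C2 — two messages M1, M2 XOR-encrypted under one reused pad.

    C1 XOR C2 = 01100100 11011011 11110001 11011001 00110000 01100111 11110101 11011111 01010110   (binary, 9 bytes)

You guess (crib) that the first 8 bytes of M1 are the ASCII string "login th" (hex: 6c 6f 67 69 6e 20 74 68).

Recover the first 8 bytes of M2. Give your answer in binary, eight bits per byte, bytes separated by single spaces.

00001000 10110100 10010110 10110000 01011110 01000111 10000001 10110111

Since C1 ⊕ C2 = M1 ⊕ M2, XORing with the guessed M1 bytes yields the corresponding M2 bytes: M2 = (C1 ⊕ C2) ⊕ M1.
01100100 XOR 01101100 = 00001000
11011011 XOR 01101111 = 10110100
11110001 XOR 01100111 = 10010110
11011001 XOR 01101001 = 10110000
00110000 XOR 01101110 = 01011110
01100111 XOR 00100000 = 01000111
11110101 XOR 01110100 = 10000001
11011111 XOR 01101000 = 10110111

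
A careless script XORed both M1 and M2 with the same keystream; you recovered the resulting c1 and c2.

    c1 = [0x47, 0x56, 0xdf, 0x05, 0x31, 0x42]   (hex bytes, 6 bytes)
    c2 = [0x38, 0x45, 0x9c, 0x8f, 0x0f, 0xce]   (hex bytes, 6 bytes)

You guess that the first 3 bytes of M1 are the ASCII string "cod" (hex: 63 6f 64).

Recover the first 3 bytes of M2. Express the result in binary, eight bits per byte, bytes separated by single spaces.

First, c1 ⊕ c2 = (M1 ⊕ K) ⊕ (M2 ⊕ K) = M1 ⊕ M2, so the key drops out. Then M2 = (M1 ⊕ M2) ⊕ M1 over the first 3 bytes.
byte 0: (47 XOR 38) XOR 63 = 7f XOR 63 = 1c
byte 1: (56 XOR 45) XOR 6f = 13 XOR 6f = 7c
byte 2: (df XOR 9c) XOR 64 = 43 XOR 64 = 27

00011100 01111100 00100111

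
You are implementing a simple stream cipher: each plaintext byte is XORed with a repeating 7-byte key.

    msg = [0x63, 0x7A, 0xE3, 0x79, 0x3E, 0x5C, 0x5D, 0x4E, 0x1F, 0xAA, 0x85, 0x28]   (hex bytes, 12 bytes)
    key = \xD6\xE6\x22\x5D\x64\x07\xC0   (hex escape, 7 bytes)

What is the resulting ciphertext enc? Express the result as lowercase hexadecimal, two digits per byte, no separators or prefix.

b59cc1245a5b9d98f988d84c

The 7-byte key repeats, so the effective keystream is d6 e6 22 5d 64 07 c0 d6 e6 22 5d 64.
byte 0: 63 ⊕ d6 = b5
byte 1: 7a ⊕ e6 = 9c
byte 2: e3 ⊕ 22 = c1
byte 3: 79 ⊕ 5d = 24
byte 4: 3e ⊕ 64 = 5a
byte 5: 5c ⊕ 07 = 5b
byte 6: 5d ⊕ c0 = 9d
byte 7: 4e ⊕ d6 = 98
byte 8: 1f ⊕ e6 = f9
byte 9: aa ⊕ 22 = 88
byte 10: 85 ⊕ 5d = d8
byte 11: 28 ⊕ 64 = 4c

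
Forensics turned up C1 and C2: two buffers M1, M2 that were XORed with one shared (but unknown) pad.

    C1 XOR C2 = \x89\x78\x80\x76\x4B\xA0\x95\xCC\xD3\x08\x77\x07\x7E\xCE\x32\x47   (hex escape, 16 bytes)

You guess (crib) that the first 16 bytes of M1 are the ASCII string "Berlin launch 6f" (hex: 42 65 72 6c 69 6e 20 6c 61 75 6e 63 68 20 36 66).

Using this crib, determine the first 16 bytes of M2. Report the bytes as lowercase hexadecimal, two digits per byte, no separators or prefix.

cb1df21a22ceb5a0b27d196416ee0421

Since C1 ⊕ C2 = M1 ⊕ M2, XORing with the guessed M1 bytes yields the corresponding M2 bytes: M2 = (C1 ⊕ C2) ⊕ M1.
89 ^ 42 = cb
78 ^ 65 = 1d
80 ^ 72 = f2
76 ^ 6c = 1a
4b ^ 69 = 22
a0 ^ 6e = ce
95 ^ 20 = b5
cc ^ 6c = a0
d3 ^ 61 = b2
08 ^ 75 = 7d
77 ^ 6e = 19
07 ^ 63 = 64
7e ^ 68 = 16
ce ^ 20 = ee
32 ^ 36 = 04
47 ^ 66 = 21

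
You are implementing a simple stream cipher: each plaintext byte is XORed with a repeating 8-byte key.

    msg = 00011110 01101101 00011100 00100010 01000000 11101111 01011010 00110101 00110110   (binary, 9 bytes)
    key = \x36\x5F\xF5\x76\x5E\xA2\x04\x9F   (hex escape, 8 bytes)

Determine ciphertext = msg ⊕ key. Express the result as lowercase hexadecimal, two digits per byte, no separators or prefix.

2832e9541e4d5eaa00

The 8-byte key repeats, so the effective keystream is 36 5f f5 76 5e a2 04 9f 36.
byte 0: 1e ⊕ 36 = 28
byte 1: 6d ⊕ 5f = 32
byte 2: 1c ⊕ f5 = e9
byte 3: 22 ⊕ 76 = 54
byte 4: 40 ⊕ 5e = 1e
byte 5: ef ⊕ a2 = 4d
byte 6: 5a ⊕ 04 = 5e
byte 7: 35 ⊕ 9f = aa
byte 8: 36 ⊕ 36 = 00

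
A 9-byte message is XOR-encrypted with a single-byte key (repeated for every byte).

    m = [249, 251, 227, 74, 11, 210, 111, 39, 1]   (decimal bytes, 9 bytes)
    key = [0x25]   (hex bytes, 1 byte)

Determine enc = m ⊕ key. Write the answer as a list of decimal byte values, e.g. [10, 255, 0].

The 1-byte key repeats, so the effective keystream is 25 25 25 25 25 25 25 25 25.
byte 0: f9 XOR 25 = dc
byte 1: fb XOR 25 = de
byte 2: e3 XOR 25 = c6
byte 3: 4a XOR 25 = 6f
byte 4: 0b XOR 25 = 2e
byte 5: d2 XOR 25 = f7
byte 6: 6f XOR 25 = 4a
byte 7: 27 XOR 25 = 02
byte 8: 01 XOR 25 = 24

[220, 222, 198, 111, 46, 247, 74, 2, 36]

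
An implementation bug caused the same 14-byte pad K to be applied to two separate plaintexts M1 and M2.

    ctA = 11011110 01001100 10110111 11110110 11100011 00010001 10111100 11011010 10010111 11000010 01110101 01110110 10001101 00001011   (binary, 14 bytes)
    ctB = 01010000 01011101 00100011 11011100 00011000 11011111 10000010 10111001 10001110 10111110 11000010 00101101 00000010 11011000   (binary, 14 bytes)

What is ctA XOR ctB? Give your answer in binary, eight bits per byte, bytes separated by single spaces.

ctA ⊕ ctB = (M1 ⊕ K) ⊕ (M2 ⊕ K) = M1 ⊕ M2 — the shared key cancels under XOR.
byte 0: de ^ 50 = 8e
byte 1: 4c ^ 5d = 11
byte 2: b7 ^ 23 = 94
byte 3: f6 ^ dc = 2a
byte 4: e3 ^ 18 = fb
byte 5: 11 ^ df = ce
byte 6: bc ^ 82 = 3e
byte 7: da ^ b9 = 63
byte 8: 97 ^ 8e = 19
byte 9: c2 ^ be = 7c
byte 10: 75 ^ c2 = b7
byte 11: 76 ^ 2d = 5b
byte 12: 8d ^ 02 = 8f
byte 13: 0b ^ d8 = d3

10001110 00010001 10010100 00101010 11111011 11001110 00111110 01100011 00011001 01111100 10110111 01011011 10001111 11010011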